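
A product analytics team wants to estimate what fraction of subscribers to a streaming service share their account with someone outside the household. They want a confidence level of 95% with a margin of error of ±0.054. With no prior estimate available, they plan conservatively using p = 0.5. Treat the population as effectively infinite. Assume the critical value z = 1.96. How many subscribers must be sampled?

330

With p = 0.5, p(1−p) = 0.25.
n = z²·p(1−p)/E² = 1.96² × 0.2500 / 0.054² = 3.8416 × 0.2500 / 0.002916 ≈ 329.36.
Rounding up gives n = 330.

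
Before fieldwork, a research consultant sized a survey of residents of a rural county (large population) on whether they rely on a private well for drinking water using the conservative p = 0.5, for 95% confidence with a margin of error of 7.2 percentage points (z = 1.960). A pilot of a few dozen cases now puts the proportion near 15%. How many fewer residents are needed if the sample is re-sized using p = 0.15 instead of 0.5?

Conservative (p = 0.5): n = 1.960² × 0.25 / 0.072² ≈ 185.26 → 186.
Using p = 0.15: p(1−p) = 0.1275, so n = 1.960² × 0.1275 / 0.072² ≈ 94.48 → 95.
Reduction: 186 − 95 = 91.

91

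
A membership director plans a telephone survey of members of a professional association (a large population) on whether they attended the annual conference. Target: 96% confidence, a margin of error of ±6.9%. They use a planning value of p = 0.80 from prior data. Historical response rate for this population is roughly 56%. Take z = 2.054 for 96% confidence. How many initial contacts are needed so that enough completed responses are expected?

Completed interviews needed: n₀ = 2.054² × 0.1600 / 0.069² ≈ 141.78 → 142.
At a 56% response rate, contacts needed = 142 / 0.56 ≈ 253.57 → 254.

254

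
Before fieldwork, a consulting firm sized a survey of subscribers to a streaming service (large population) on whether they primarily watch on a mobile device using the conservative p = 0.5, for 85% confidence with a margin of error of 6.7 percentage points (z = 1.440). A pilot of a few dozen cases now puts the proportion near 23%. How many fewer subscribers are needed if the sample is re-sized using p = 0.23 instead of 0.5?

Conservative (p = 0.5): n = 1.440² × 0.25 / 0.067² ≈ 115.48 → 116.
Using p = 0.23: p(1−p) = 0.1771, so n = 1.440² × 0.1771 / 0.067² ≈ 81.81 → 82.
Reduction: 116 − 82 = 34.

34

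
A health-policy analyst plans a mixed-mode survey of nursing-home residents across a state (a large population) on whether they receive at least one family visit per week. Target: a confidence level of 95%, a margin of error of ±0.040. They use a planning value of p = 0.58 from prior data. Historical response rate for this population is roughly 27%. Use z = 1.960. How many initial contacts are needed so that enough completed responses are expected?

2167

Completed interviews needed: n₀ = 1.960² × 0.2436 / 0.040² ≈ 584.88 → 585.
At a 27% response rate, contacts needed = 585 / 0.27 ≈ 2166.67 → 2167.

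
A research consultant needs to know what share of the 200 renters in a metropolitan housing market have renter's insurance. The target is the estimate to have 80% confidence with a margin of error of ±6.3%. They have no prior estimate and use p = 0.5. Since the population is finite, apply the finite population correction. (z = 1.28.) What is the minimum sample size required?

Unadjusted: n₀ = 1.28² × 0.50 × 0.50 / 0.063² ≈ 103.20, so n₀ = 104.
Finite population correction with N = 200: n = n₀ / (1 + (n₀−1)/N) = 104 / (1 + 103/200) = 104 / 1.5150 ≈ 68.65.
Rounding up, n = 69.

69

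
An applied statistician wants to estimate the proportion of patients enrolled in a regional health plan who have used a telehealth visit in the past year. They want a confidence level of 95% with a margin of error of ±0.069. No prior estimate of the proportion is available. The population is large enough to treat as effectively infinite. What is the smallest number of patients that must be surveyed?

202

For 95% confidence, z = 1.96.
With no prior estimate, use p = 0.5, giving p(1−p) = 0.25.
n = z²·p(1−p)/E² = 1.96² × 0.2500 / 0.069² = 3.8416 × 0.2500 / 0.004761 ≈ 201.72.
Rounding up gives n = 202.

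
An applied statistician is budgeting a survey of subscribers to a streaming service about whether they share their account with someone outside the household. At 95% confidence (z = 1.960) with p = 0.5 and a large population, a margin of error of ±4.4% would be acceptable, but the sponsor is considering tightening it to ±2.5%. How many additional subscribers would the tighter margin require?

1040

At ±4.4%: n = 1.960² × 0.2500 / 0.044² ≈ 496.07 → 497.
At ±2.5%: n = 1.960² × 0.2500 / 0.025² ≈ 1536.64 → 1537.
Additional respondents: 1537 − 497 = 1040.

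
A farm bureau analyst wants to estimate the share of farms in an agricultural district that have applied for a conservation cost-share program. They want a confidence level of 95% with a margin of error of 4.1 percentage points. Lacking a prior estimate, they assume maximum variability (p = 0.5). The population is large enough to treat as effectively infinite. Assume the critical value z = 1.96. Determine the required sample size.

With p = 0.5, p(1−p) = 0.25.
n = z²·p(1−p)/E² = 1.96² × 0.2500 / 0.041² = 3.8416 × 0.2500 / 0.001681 ≈ 571.33.
Rounding up gives n = 572.

572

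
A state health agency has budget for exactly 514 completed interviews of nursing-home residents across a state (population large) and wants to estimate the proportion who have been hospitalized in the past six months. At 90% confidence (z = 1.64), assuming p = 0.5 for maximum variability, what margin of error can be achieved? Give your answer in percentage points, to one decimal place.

SE(p̂) = √[p(1−p)/n] = √[0.2500/514] = 0.02205.
E = z × SE = 1.64 × 0.02205 = 0.03617, or 3.6 percentage points.

3.6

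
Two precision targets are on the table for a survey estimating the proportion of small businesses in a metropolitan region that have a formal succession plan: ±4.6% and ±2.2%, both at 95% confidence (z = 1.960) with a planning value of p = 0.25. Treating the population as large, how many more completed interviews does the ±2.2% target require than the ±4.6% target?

At ±4.6%: n = 1.960² × 0.1875 / 0.046² ≈ 340.41 → 341.
At ±2.2%: n = 1.960² × 0.1875 / 0.022² ≈ 1488.22 → 1489.
Additional respondents: 1489 − 341 = 1148.

1148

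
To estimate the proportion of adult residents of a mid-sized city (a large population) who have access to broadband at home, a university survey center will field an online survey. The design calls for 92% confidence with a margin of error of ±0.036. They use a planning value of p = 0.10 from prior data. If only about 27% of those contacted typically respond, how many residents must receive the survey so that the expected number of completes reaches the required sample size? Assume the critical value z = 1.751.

Completed interviews needed: n₀ = 1.751² × 0.0900 / 0.036² ≈ 212.92 → 213.
At a 27% response rate, contacts needed = 213 / 0.27 ≈ 788.89 → 789.

789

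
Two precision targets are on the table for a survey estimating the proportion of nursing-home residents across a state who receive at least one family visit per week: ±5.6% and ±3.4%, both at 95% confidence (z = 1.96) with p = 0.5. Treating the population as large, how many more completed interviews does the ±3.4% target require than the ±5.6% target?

At ±5.6%: n = 1.96² × 0.2500 / 0.056² ≈ 306.25 → 307.
At ±3.4%: n = 1.96² × 0.2500 / 0.034² ≈ 830.80 → 831.
Additional respondents: 831 − 307 = 524.

524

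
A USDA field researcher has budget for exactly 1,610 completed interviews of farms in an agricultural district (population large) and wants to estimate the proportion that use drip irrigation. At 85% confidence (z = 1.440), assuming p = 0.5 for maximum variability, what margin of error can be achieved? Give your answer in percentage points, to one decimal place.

1.8

SE(p̂) = √[p(1−p)/n] = √[0.2500/1610] = 0.01246.
E = z × SE = 1.440 × 0.01246 = 0.01794, or 1.8 percentage points.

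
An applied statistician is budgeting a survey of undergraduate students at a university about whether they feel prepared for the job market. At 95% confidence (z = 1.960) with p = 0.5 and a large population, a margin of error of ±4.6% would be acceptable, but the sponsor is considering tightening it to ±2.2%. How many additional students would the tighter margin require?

At ±4.6%: n = 1.960² × 0.2500 / 0.046² ≈ 453.88 → 454.
At ±2.2%: n = 1.960² × 0.2500 / 0.022² ≈ 1984.30 → 1985.
Additional respondents: 1985 − 454 = 1531.

1531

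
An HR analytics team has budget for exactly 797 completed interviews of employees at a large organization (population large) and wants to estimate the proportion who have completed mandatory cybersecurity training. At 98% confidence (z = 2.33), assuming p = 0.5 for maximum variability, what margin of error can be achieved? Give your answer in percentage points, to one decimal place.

SE(p̂) = √[p(1−p)/n] = √[0.2500/797] = 0.01771.
E = z × SE = 2.33 × 0.01771 = 0.04127, or 4.1 percentage points.

4.1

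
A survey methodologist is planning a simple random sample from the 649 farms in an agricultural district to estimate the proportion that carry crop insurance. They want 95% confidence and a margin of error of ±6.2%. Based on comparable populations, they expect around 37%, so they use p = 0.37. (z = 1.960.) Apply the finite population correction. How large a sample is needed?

Unadjusted: n₀ = 1.960² × 0.37 × 0.63 / 0.062² ≈ 232.95, so n₀ = 233.
Finite population correction with N = 649: n = n₀ / (1 + (n₀−1)/N) = 233 / (1 + 232/649) = 233 / 1.3575 ≈ 171.64.
Rounding up, n = 172.

172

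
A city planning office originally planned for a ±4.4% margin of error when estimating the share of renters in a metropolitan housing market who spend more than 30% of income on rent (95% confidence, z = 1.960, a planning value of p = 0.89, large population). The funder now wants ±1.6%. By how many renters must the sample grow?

At ±4.4%: n = 1.960² × 0.0979 / 0.044² ≈ 194.26 → 195.
At ±1.6%: n = 1.960² × 0.0979 / 0.016² ≈ 1469.11 → 1470.
Additional respondents: 1470 − 195 = 1275.

1275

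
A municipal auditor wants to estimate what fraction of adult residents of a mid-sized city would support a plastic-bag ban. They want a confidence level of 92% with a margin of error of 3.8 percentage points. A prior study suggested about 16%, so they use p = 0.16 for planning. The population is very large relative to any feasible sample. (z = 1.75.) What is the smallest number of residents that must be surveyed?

286

With p = 0.16, p(1−p) = 0.1344.
n = z²·p(1−p)/E² = 1.75² × 0.1344 / 0.038² = 3.0625 × 0.1344 / 0.001444 ≈ 285.04.
Rounding up gives n = 286.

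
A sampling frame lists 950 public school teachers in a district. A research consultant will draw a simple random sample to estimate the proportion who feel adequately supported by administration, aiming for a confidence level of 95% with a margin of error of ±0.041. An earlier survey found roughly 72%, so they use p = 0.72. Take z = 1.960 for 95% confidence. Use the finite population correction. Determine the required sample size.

311

Unadjusted: n₀ = 1.960² × 0.72 × 0.28 / 0.041² ≈ 460.72, so n₀ = 461.
Finite population correction with N = 950: n = n₀ / (1 + (n₀−1)/N) = 461 / (1 + 460/950) = 461 / 1.4842 ≈ 310.60.
Rounding up, n = 311.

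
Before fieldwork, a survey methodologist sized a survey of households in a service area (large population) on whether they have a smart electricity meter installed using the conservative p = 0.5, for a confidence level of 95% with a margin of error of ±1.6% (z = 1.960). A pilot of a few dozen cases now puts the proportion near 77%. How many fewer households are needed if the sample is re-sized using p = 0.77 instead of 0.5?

1094

Conservative (p = 0.5): n = 1.960² × 0.25 / 0.016² ≈ 3751.56 → 3752.
Using p = 0.77: p(1−p) = 0.1771, so n = 1.960² × 0.1771 / 0.016² ≈ 2657.61 → 2658.
Reduction: 3752 − 2658 = 1094.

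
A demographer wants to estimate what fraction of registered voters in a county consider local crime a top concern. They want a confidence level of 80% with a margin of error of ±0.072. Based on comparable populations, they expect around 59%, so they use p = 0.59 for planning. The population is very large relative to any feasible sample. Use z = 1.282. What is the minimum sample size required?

With p = 0.59, p(1−p) = 0.2419.
n = z²·p(1−p)/E² = 1.282² × 0.2419 / 0.072² = 1.6435 × 0.2419 / 0.005184 ≈ 76.69.
Rounding up gives n = 77.

77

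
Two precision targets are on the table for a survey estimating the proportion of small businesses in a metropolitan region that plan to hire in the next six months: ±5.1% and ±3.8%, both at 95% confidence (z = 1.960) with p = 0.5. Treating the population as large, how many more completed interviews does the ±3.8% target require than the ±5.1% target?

296

At ±5.1%: n = 1.960² × 0.2500 / 0.051² ≈ 369.24 → 370.
At ±3.8%: n = 1.960² × 0.2500 / 0.038² ≈ 665.10 → 666.
Additional respondents: 666 − 370 = 296.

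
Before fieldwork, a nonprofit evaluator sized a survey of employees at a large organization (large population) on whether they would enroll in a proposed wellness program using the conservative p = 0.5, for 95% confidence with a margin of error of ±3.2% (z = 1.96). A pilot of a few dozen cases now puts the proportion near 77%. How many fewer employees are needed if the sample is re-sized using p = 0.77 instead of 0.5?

Conservative (p = 0.5): n = 1.96² × 0.25 / 0.032² ≈ 937.89 → 938.
Using p = 0.77: p(1−p) = 0.1771, so n = 1.96² × 0.1771 / 0.032² ≈ 664.40 → 665.
Reduction: 938 − 665 = 273.

273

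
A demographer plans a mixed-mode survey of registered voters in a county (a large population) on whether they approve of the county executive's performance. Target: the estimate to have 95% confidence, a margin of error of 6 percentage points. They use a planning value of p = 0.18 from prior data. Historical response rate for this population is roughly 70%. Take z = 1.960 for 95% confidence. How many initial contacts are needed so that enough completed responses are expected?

Completed interviews needed: n₀ = 1.960² × 0.1476 / 0.060² ≈ 157.51 → 158.
At a 70% response rate, contacts needed = 158 / 0.70 ≈ 225.71 → 226.

226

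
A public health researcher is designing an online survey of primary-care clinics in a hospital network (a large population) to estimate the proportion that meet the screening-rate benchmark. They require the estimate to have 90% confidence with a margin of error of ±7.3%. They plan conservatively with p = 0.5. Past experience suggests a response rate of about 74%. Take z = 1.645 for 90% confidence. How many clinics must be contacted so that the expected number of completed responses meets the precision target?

172

Completed interviews needed: n₀ = 1.645² × 0.2500 / 0.073² ≈ 126.95 → 127.
At a 74% response rate, contacts needed = 127 / 0.74 ≈ 171.62 → 172.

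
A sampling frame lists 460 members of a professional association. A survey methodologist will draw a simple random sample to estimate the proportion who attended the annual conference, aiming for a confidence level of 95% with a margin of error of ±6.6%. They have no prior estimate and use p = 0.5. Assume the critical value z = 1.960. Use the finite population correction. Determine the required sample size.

150

Unadjusted: n₀ = 1.960² × 0.50 × 0.50 / 0.066² ≈ 220.48, so n₀ = 221.
Finite population correction with N = 460: n = n₀ / (1 + (n₀−1)/N) = 221 / (1 + 220/460) = 221 / 1.4783 ≈ 149.50.
Rounding up, n = 150.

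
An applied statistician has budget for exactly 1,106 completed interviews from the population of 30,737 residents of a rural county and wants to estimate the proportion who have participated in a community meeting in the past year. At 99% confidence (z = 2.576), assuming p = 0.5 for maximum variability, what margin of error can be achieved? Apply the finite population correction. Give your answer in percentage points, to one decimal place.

3.8

Finite-population factor: (N−n)/(N−1) = (30737−1106)/(30737−1) = 0.9640.
SE(p̂) = √[p(1−p)/n · (N−n)/(N−1)] = √[0.2500/1106 × 0.9640] = 0.01476.
E = z × SE = 2.576 × 0.01476 = 0.03803 ≈ 3.8 percentage points.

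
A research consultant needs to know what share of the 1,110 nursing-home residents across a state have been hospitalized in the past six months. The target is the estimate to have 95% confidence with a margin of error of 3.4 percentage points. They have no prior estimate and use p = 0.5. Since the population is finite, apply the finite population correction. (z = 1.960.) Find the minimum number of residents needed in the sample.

Unadjusted: n₀ = 1.960² × 0.50 × 0.50 / 0.034² ≈ 830.80, so n₀ = 831.
Finite population correction with N = 1,110: n = n₀ / (1 + (n₀−1)/N) = 831 / (1 + 830/1110) = 831 / 1.7477 ≈ 475.47.
Rounding up, n = 476.

476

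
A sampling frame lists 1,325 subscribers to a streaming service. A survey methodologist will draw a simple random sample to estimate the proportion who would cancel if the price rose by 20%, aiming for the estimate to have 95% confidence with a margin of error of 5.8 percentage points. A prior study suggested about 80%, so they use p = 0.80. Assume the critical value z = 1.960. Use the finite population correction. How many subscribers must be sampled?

161

Unadjusted: n₀ = 1.960² × 0.80 × 0.20 / 0.058² ≈ 182.72, so n₀ = 183.
Finite population correction with N = 1,325: n = n₀ / (1 + (n₀−1)/N) = 183 / (1 + 182/1325) = 183 / 1.1374 ≈ 160.90.
Rounding up, n = 161.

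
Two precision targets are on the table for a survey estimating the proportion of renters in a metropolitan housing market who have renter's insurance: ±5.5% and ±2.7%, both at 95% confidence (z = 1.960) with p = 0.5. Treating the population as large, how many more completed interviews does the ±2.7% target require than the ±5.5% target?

At ±5.5%: n = 1.960² × 0.2500 / 0.055² ≈ 317.49 → 318.
At ±2.7%: n = 1.960² × 0.2500 / 0.027² ≈ 1317.42 → 1318.
Additional respondents: 1318 − 318 = 1000.

1000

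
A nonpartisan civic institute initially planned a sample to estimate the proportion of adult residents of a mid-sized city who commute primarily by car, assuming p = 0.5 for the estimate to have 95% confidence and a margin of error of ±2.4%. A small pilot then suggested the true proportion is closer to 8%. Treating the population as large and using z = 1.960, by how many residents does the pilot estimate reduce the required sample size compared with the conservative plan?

Conservative (p = 0.5): n = 1.960² × 0.25 / 0.024² ≈ 1667.36 → 1668.
Using p = 0.08: p(1−p) = 0.0736, so n = 1.960² × 0.0736 / 0.024² ≈ 490.87 → 491.
Reduction: 1668 − 491 = 1177.

1177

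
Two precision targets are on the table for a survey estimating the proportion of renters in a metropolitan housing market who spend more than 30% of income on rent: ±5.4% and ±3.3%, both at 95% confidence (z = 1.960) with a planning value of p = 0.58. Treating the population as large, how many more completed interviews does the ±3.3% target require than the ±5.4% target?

At ±5.4%: n = 1.960² × 0.2436 / 0.054² ≈ 320.92 → 321.
At ±3.3%: n = 1.960² × 0.2436 / 0.033² ≈ 859.33 → 860.
Additional respondents: 860 − 321 = 539.

539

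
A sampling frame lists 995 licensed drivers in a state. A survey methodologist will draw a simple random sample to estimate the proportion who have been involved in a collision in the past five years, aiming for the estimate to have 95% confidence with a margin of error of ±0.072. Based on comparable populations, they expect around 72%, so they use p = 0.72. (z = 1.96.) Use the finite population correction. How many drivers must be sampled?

131

Unadjusted: n₀ = 1.96² × 0.72 × 0.28 / 0.072² ≈ 149.40, so n₀ = 150.
Finite population correction with N = 995: n = n₀ / (1 + (n₀−1)/N) = 150 / (1 + 149/995) = 150 / 1.1497 ≈ 130.46.
Rounding up, n = 131.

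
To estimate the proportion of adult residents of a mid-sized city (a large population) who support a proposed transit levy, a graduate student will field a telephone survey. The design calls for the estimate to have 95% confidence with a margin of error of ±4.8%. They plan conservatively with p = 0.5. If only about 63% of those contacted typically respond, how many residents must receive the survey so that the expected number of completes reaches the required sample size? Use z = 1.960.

662

Completed interviews needed: n₀ = 1.960² × 0.2500 / 0.048² ≈ 416.84 → 417.
At a 63% response rate, contacts needed = 417 / 0.63 ≈ 661.90 → 662.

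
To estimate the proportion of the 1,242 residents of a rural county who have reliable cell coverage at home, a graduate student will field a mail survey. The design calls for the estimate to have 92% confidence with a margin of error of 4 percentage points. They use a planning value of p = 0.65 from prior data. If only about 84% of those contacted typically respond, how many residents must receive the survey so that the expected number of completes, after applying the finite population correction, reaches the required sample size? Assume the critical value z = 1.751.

Completed interviews needed (unadjusted): n₀ = 1.751² × 0.2275 / 0.040² ≈ 435.95 → 436.
FPC for N = 1,242: n = 436 / (1 + 435/1242) = 436 / 1.3502 ≈ 322.91 → 323.
At an 84% response rate, contacts needed = 323 / 0.84 ≈ 384.52 → 385.

385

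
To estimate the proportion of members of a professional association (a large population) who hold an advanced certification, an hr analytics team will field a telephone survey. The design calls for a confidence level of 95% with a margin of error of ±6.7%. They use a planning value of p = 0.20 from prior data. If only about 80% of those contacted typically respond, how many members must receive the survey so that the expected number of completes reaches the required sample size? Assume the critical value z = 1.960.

Completed interviews needed: n₀ = 1.960² × 0.1600 / 0.067² ≈ 136.92 → 137.
At an 80% response rate, contacts needed = 137 / 0.80 ≈ 171.25 → 172.

172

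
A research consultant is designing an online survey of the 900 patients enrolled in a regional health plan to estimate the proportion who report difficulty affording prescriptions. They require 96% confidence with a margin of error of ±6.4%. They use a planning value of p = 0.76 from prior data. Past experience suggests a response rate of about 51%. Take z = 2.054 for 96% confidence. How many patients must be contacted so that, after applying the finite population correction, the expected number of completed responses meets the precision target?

306

Completed interviews needed (unadjusted): n₀ = 2.054² × 0.1824 / 0.064² ≈ 187.87 → 188.
FPC for N = 900: n = 188 / (1 + 187/900) = 188 / 1.2078 ≈ 155.66 → 156.
At a 51% response rate, contacts needed = 156 / 0.51 ≈ 305.88 → 306.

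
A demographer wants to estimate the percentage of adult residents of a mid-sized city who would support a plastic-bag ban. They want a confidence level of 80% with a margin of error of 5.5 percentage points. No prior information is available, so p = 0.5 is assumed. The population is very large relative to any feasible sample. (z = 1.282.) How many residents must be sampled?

136

With p = 0.5, p(1−p) = 0.25.
n = z²·p(1−p)/E² = 1.282² × 0.2500 / 0.055² = 1.6435 × 0.2500 / 0.003025 ≈ 135.83.
Rounding up gives n = 136.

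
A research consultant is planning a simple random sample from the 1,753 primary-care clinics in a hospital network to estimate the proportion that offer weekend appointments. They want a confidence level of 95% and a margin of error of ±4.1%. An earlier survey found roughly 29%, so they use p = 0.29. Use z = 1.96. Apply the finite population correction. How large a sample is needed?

Unadjusted: n₀ = 1.96² × 0.29 × 0.71 / 0.041² ≈ 470.54, so n₀ = 471.
Finite population correction with N = 1,753: n = n₀ / (1 + (n₀−1)/N) = 471 / (1 + 470/1753) = 471 / 1.2681 ≈ 371.42.
Rounding up, n = 372.

372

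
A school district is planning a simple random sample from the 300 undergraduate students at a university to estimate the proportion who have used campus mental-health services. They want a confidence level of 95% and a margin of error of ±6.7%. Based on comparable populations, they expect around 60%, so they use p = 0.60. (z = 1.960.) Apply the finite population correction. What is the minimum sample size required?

Unadjusted: n₀ = 1.960² × 0.60 × 0.40 / 0.067² ≈ 205.39, so n₀ = 206.
Finite population correction with N = 300: n = n₀ / (1 + (n₀−1)/N) = 206 / (1 + 205/300) = 206 / 1.6833 ≈ 122.38.
Rounding up, n = 123.

123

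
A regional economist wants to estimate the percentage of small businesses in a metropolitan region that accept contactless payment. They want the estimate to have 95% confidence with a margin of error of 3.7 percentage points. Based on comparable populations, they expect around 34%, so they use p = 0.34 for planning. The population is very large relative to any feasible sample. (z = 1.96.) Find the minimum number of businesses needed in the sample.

630

With p = 0.34, p(1−p) = 0.2244.
n = z²·p(1−p)/E² = 1.96² × 0.2244 / 0.037² = 3.8416 × 0.2244 / 0.001369 ≈ 629.70.
Rounding up gives n = 630.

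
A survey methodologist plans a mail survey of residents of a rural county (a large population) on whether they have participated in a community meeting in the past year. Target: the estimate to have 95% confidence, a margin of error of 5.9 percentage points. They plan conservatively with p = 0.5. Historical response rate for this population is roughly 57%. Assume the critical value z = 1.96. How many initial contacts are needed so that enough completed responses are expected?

Completed interviews needed: n₀ = 1.96² × 0.2500 / 0.059² ≈ 275.90 → 276.
At a 57% response rate, contacts needed = 276 / 0.57 ≈ 484.21 → 485.

485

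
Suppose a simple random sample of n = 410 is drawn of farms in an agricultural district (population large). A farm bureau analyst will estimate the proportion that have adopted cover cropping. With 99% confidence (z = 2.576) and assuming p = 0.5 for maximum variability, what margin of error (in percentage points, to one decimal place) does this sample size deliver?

SE(p̂) = √[p(1−p)/n] = √[0.2500/410] = 0.02469.
E = z × SE = 2.576 × 0.02469 = 0.06361, or 6.4 percentage points.

6.4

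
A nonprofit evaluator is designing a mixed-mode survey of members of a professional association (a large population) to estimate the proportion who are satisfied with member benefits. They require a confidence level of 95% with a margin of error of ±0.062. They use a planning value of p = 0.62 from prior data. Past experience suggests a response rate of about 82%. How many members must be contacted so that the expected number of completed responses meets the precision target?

For 95% confidence, z = 1.960.
Completed interviews needed: n₀ = 1.960² × 0.2356 / 0.062² ≈ 235.45 → 236.
At an 82% response rate, contacts needed = 236 / 0.82 ≈ 287.80 → 288.

288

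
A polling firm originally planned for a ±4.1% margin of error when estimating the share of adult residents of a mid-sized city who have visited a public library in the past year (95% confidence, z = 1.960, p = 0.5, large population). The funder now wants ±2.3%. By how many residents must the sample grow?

At ±4.1%: n = 1.960² × 0.2500 / 0.041² ≈ 571.33 → 572.
At ±2.3%: n = 1.960² × 0.2500 / 0.023² ≈ 1815.50 → 1816.
Additional respondents: 1816 − 572 = 1244.

1244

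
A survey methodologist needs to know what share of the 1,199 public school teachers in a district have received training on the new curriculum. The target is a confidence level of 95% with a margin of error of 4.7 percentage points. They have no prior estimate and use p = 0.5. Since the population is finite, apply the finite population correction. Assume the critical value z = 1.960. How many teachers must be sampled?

Unadjusted: n₀ = 1.960² × 0.50 × 0.50 / 0.047² ≈ 434.77, so n₀ = 435.
Finite population correction with N = 1,199: n = n₀ / (1 + (n₀−1)/N) = 435 / (1 + 434/1199) = 435 / 1.3620 ≈ 319.39.
Rounding up, n = 320.

320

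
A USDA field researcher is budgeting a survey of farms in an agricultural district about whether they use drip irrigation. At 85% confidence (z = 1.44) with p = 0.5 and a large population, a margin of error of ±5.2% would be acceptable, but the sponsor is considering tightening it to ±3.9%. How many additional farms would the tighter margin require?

At ±5.2%: n = 1.44² × 0.2500 / 0.052² ≈ 191.72 → 192.
At ±3.9%: n = 1.44² × 0.2500 / 0.039² ≈ 340.83 → 341.
Additional respondents: 341 − 192 = 149.

149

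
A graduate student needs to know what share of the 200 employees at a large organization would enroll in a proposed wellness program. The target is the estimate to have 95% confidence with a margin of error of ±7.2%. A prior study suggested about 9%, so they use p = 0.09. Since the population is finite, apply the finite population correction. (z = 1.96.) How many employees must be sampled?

Unadjusted: n₀ = 1.96² × 0.09 × 0.91 / 0.072² ≈ 60.69, so n₀ = 61.
Finite population correction with N = 200: n = n₀ / (1 + (n₀−1)/N) = 61 / (1 + 60/200) = 61 / 1.3000 ≈ 46.92.
Rounding up, n = 47.

47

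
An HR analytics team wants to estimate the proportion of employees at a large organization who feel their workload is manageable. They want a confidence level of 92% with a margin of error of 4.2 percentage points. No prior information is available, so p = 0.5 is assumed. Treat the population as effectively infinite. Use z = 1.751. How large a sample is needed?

435

With p = 0.5, p(1−p) = 0.25.
n = z²·p(1−p)/E² = 1.751² × 0.2500 / 0.042² = 3.0660 × 0.2500 / 0.001764 ≈ 434.52.
Rounding up gives n = 435.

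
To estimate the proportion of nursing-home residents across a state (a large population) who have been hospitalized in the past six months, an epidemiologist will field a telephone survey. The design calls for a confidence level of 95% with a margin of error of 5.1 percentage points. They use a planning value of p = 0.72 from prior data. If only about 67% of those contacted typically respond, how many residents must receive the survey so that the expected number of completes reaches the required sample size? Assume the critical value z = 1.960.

445

Completed interviews needed: n₀ = 1.960² × 0.2016 / 0.051² ≈ 297.76 → 298.
At a 67% response rate, contacts needed = 298 / 0.67 ≈ 444.78 → 445.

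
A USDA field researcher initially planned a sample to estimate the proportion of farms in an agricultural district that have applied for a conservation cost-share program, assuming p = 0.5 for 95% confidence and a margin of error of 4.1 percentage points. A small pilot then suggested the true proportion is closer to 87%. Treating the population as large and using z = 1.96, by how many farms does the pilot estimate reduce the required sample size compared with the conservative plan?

Conservative (p = 0.5): n = 1.96² × 0.25 / 0.041² ≈ 571.33 → 572.
Using p = 0.87: p(1−p) = 0.1131, so n = 1.96² × 0.1131 / 0.041² ≈ 258.47 → 259.
Reduction: 572 − 259 = 313.

313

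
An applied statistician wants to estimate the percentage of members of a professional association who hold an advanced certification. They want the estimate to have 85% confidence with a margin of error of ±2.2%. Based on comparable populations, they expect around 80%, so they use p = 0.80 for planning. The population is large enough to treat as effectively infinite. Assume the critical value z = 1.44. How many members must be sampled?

686

With p = 0.80, p(1−p) = 0.1600.
n = z²·p(1−p)/E² = 1.44² × 0.1600 / 0.022² = 2.0736 × 0.1600 / 0.000484 ≈ 685.49.
Rounding up gives n = 686.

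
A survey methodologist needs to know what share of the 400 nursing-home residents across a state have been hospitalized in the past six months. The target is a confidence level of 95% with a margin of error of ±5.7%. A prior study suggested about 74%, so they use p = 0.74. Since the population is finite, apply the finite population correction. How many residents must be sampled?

For 95% confidence, z = 1.960.
Unadjusted: n₀ = 1.960² × 0.74 × 0.26 / 0.057² ≈ 227.49, so n₀ = 228.
Finite population correction with N = 400: n = n₀ / (1 + (n₀−1)/N) = 228 / (1 + 227/400) = 228 / 1.5675 ≈ 145.45.
Rounding up, n = 146.

146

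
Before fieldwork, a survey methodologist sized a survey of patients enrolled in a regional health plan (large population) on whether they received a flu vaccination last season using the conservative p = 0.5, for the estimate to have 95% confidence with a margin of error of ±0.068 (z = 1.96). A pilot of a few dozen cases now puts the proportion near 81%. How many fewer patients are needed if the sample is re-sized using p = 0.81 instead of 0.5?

Conservative (p = 0.5): n = 1.96² × 0.25 / 0.068² ≈ 207.70 → 208.
Using p = 0.81: p(1−p) = 0.1539, so n = 1.96² × 0.1539 / 0.068² ≈ 127.86 → 128.
Reduction: 208 − 128 = 80.

80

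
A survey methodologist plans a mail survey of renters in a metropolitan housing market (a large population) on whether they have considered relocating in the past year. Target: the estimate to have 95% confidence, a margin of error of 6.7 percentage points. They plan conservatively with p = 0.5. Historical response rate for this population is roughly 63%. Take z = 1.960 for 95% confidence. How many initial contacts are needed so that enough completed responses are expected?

340

Completed interviews needed: n₀ = 1.960² × 0.2500 / 0.067² ≈ 213.95 → 214.
At a 63% response rate, contacts needed = 214 / 0.63 ≈ 339.68 → 340.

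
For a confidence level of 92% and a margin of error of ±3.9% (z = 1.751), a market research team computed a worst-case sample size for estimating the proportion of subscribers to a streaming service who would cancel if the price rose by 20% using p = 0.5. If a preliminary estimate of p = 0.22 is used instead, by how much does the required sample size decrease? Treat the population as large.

158

Conservative (p = 0.5): n = 1.751² × 0.25 / 0.039² ≈ 503.94 → 504.
Using p = 0.22: p(1−p) = 0.1716, so n = 1.751² × 0.1716 / 0.039² ≈ 345.91 → 346.
Reduction: 504 − 346 = 158.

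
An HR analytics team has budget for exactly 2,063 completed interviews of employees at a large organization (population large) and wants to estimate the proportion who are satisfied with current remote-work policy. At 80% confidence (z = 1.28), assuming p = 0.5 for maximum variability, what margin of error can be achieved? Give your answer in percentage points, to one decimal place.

1.4

SE(p̂) = √[p(1−p)/n] = √[0.2500/2063] = 0.01101.
E = z × SE = 1.28 × 0.01101 = 0.01409, or 1.4 percentage points.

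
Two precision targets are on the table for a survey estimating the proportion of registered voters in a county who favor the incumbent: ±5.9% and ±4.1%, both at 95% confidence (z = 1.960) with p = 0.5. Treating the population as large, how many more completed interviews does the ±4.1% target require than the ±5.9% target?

296

At ±5.9%: n = 1.960² × 0.2500 / 0.059² ≈ 275.90 → 276.
At ±4.1%: n = 1.960² × 0.2500 / 0.041² ≈ 571.33 → 572.
Additional respondents: 572 − 276 = 296.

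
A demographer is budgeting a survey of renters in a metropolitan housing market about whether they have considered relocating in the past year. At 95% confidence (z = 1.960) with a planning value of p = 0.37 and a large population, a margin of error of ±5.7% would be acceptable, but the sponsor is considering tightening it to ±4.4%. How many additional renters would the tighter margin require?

At ±5.7%: n = 1.960² × 0.2331 / 0.057² ≈ 275.62 → 276.
At ±4.4%: n = 1.960² × 0.2331 / 0.044² ≈ 462.54 → 463.
Additional respondents: 463 − 276 = 187.

187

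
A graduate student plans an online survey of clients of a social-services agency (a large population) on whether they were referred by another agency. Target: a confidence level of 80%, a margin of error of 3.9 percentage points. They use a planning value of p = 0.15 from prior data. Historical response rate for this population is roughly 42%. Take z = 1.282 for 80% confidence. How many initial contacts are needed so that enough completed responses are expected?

Completed interviews needed: n₀ = 1.282² × 0.1275 / 0.039² ≈ 137.77 → 138.
At a 42% response rate, contacts needed = 138 / 0.42 ≈ 328.57 → 329.

329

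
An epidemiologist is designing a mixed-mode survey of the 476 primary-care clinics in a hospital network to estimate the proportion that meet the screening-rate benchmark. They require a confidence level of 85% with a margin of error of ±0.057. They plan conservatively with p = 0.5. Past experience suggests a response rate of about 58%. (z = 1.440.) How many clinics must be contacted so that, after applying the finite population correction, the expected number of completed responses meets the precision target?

Completed interviews needed (unadjusted): n₀ = 1.440² × 0.2500 / 0.057² ≈ 159.56 → 160.
FPC for N = 476: n = 160 / (1 + 159/476) = 160 / 1.3340 ≈ 119.94 → 120.
At a 58% response rate, contacts needed = 120 / 0.58 ≈ 206.90 → 207.

207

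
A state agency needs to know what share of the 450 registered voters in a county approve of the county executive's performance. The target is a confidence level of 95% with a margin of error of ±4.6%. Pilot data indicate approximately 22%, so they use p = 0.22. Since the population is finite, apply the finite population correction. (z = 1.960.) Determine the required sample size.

Unadjusted: n₀ = 1.960² × 0.22 × 0.78 / 0.046² ≈ 311.54, so n₀ = 312.
Finite population correction with N = 450: n = n₀ / (1 + (n₀−1)/N) = 312 / (1 + 311/450) = 312 / 1.6911 ≈ 184.49.
Rounding up, n = 185.

185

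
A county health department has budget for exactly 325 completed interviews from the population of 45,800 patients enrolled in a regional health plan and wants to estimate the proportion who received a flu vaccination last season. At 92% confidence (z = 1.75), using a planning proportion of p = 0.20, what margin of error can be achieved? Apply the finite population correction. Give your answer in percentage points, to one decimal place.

3.9

Finite-population factor: (N−n)/(N−1) = (45800−325)/(45800−1) = 0.9929.
SE(p̂) = √[p(1−p)/n · (N−n)/(N−1)] = √[0.1600/325 × 0.9929] = 0.02211.
E = z × SE = 1.75 × 0.02211 = 0.03869 ≈ 3.9 percentage points.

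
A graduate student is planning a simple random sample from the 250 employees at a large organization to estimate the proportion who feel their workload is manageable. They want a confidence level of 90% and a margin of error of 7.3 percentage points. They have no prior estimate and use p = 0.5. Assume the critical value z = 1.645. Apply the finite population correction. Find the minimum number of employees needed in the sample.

Unadjusted: n₀ = 1.645² × 0.50 × 0.50 / 0.073² ≈ 126.95, so n₀ = 127.
Finite population correction with N = 250: n = n₀ / (1 + (n₀−1)/N) = 127 / (1 + 126/250) = 127 / 1.5040 ≈ 84.44.
Rounding up, n = 85.

85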